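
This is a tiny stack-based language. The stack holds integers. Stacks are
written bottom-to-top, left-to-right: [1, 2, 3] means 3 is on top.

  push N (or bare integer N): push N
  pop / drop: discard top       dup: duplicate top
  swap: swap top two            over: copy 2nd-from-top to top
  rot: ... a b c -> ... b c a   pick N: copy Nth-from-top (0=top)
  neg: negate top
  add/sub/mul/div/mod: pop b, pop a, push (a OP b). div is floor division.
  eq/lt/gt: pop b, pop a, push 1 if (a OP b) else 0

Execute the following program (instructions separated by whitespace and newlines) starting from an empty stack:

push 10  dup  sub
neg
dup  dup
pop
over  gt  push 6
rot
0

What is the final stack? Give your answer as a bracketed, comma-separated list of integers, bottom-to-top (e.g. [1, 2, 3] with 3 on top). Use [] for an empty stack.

After 'push 10': [10]
After 'dup': [10, 10]
After 'sub': [0]
After 'neg': [0]
After 'dup': [0, 0]
After 'dup': [0, 0, 0]
After 'pop': [0, 0]
After 'over': [0, 0, 0]
After 'gt': [0, 0]
After 'push 6': [0, 0, 6]
After 'rot': [0, 6, 0]
After 'push 0': [0, 6, 0, 0]

Answer: [0, 6, 0, 0]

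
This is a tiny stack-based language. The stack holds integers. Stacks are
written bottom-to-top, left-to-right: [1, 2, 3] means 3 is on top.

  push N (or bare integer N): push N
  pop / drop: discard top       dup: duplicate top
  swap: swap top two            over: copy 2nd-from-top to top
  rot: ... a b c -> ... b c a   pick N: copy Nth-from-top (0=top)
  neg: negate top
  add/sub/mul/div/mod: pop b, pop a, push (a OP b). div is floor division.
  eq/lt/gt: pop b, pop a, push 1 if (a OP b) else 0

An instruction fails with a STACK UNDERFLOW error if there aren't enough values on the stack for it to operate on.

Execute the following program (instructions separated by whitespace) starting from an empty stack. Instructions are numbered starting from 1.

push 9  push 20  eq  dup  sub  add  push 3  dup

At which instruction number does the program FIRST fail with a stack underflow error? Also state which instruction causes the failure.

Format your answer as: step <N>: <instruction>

Step 1 ('push 9'): stack = [9], depth = 1
Step 2 ('push 20'): stack = [9, 20], depth = 2
Step 3 ('eq'): stack = [0], depth = 1
Step 4 ('dup'): stack = [0, 0], depth = 2
Step 5 ('sub'): stack = [0], depth = 1
Step 6 ('add'): needs 2 value(s) but depth is 1 — STACK UNDERFLOW

Answer: step 6: add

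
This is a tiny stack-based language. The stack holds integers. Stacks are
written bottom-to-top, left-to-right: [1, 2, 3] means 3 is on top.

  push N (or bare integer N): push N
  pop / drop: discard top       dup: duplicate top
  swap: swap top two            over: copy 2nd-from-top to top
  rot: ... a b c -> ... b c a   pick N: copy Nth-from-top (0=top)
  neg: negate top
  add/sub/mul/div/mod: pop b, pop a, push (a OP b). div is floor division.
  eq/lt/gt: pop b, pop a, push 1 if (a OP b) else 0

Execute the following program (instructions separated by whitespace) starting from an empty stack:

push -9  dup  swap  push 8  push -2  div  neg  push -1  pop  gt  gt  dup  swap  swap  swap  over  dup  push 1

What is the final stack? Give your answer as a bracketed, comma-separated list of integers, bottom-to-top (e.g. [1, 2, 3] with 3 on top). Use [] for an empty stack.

After 'push -9': [-9]
After 'dup': [-9, -9]
After 'swap': [-9, -9]
After 'push 8': [-9, -9, 8]
After 'push -2': [-9, -9, 8, -2]
After 'div': [-9, -9, -4]
After 'neg': [-9, -9, 4]
After 'push -1': [-9, -9, 4, -1]
After 'pop': [-9, -9, 4]
After 'gt': [-9, 0]
After 'gt': [0]
After 'dup': [0, 0]
After 'swap': [0, 0]
After 'swap': [0, 0]
After 'swap': [0, 0]
After 'over': [0, 0, 0]
After 'dup': [0, 0, 0, 0]
After 'push 1': [0, 0, 0, 0, 1]

Answer: [0, 0, 0, 0, 1]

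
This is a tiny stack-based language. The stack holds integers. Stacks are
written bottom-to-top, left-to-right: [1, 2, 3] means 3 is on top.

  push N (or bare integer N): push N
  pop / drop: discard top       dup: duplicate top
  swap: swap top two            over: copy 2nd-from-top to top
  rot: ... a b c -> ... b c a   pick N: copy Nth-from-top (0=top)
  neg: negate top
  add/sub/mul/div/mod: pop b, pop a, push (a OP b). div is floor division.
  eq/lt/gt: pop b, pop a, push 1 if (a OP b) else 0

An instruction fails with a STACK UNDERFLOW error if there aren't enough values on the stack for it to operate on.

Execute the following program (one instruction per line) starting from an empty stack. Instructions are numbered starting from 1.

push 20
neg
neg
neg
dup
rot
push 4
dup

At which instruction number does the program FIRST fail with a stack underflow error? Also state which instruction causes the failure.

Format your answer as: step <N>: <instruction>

Step 1 ('push 20'): stack = [20], depth = 1
Step 2 ('neg'): stack = [-20], depth = 1
Step 3 ('neg'): stack = [20], depth = 1
Step 4 ('neg'): stack = [-20], depth = 1
Step 5 ('dup'): stack = [-20, -20], depth = 2
Step 6 ('rot'): needs 3 value(s) but depth is 2 — STACK UNDERFLOW

Answer: step 6: rot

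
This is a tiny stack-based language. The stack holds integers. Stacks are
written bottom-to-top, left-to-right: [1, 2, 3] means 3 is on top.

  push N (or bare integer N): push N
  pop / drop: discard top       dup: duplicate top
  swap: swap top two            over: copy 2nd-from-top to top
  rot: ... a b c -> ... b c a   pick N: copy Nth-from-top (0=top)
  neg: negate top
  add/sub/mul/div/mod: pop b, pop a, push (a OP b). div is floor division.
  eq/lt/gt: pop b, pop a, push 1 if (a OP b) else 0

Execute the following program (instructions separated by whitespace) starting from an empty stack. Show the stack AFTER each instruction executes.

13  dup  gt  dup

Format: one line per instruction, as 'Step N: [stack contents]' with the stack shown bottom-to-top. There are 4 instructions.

Step 1: [13]
Step 2: [13, 13]
Step 3: [0]
Step 4: [0, 0]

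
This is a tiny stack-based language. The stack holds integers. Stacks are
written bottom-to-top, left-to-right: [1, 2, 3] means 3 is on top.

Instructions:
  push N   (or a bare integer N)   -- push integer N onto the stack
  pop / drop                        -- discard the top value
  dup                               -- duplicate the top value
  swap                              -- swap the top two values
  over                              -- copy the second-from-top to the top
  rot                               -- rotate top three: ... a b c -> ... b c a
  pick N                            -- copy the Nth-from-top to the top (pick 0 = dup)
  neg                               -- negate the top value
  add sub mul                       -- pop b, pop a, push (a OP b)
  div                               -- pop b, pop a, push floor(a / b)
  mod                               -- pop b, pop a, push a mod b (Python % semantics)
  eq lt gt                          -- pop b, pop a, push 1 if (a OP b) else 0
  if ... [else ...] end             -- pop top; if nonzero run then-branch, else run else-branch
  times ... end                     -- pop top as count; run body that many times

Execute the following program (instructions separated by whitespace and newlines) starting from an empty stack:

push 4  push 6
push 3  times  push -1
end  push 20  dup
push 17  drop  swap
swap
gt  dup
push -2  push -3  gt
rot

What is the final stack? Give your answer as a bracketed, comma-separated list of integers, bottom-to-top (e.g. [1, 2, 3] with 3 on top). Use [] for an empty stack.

After 'push 4': [4]
After 'push 6': [4, 6]
After 'push 3': [4, 6, 3]
After 'times': [4, 6]
After 'push -1': [4, 6, -1]
After 'push -1': [4, 6, -1, -1]
After 'push -1': [4, 6, -1, -1, -1]
After 'push 20': [4, 6, -1, -1, -1, 20]
After 'dup': [4, 6, -1, -1, -1, 20, 20]
After 'push 17': [4, 6, -1, -1, -1, 20, 20, 17]
After 'drop': [4, 6, -1, -1, -1, 20, 20]
After 'swap': [4, 6, -1, -1, -1, 20, 20]
After 'swap': [4, 6, -1, -1, -1, 20, 20]
After 'gt': [4, 6, -1, -1, -1, 0]
After 'dup': [4, 6, -1, -1, -1, 0, 0]
After 'push -2': [4, 6, -1, -1, -1, 0, 0, -2]
After 'push -3': [4, 6, -1, -1, -1, 0, 0, -2, -3]
After 'gt': [4, 6, -1, -1, -1, 0, 0, 1]
After 'rot': [4, 6, -1, -1, -1, 0, 1, 0]

Answer: [4, 6, -1, -1, -1, 0, 1, 0]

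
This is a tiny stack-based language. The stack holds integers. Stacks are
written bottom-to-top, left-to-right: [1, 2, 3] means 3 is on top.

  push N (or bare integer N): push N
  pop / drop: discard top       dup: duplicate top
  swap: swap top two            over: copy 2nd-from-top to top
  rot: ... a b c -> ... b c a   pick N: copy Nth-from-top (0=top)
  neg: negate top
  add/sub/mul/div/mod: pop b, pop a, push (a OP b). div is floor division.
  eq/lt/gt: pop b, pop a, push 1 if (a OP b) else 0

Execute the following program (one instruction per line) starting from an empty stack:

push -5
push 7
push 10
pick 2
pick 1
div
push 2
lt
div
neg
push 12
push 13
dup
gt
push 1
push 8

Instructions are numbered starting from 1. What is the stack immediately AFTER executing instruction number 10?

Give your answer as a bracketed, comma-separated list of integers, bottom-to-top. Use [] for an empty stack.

Step 1 ('push -5'): [-5]
Step 2 ('push 7'): [-5, 7]
Step 3 ('push 10'): [-5, 7, 10]
Step 4 ('pick 2'): [-5, 7, 10, -5]
Step 5 ('pick 1'): [-5, 7, 10, -5, 10]
Step 6 ('div'): [-5, 7, 10, -1]
Step 7 ('push 2'): [-5, 7, 10, -1, 2]
Step 8 ('lt'): [-5, 7, 10, 1]
Step 9 ('div'): [-5, 7, 10]
Step 10 ('neg'): [-5, 7, -10]

Answer: [-5, 7, -10]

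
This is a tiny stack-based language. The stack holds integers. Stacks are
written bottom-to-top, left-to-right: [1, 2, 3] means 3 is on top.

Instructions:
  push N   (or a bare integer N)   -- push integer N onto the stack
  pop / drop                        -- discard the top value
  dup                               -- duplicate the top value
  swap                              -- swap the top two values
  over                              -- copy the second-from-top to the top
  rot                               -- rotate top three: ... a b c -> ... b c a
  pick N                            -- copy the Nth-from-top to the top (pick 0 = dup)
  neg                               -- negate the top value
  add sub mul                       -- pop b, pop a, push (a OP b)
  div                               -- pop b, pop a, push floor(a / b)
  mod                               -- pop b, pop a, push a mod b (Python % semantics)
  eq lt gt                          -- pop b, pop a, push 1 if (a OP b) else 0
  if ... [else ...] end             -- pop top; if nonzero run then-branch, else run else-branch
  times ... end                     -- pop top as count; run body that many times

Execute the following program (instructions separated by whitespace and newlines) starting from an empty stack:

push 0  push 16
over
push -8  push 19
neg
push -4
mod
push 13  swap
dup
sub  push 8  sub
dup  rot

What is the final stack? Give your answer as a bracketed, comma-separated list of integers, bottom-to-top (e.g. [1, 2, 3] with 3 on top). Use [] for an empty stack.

After 'push 0': [0]
After 'push 16': [0, 16]
After 'over': [0, 16, 0]
After 'push -8': [0, 16, 0, -8]
After 'push 19': [0, 16, 0, -8, 19]
After 'neg': [0, 16, 0, -8, -19]
After 'push -4': [0, 16, 0, -8, -19, -4]
After 'mod': [0, 16, 0, -8, -3]
After 'push 13': [0, 16, 0, -8, -3, 13]
After 'swap': [0, 16, 0, -8, 13, -3]
After 'dup': [0, 16, 0, -8, 13, -3, -3]
After 'sub': [0, 16, 0, -8, 13, 0]
After 'push 8': [0, 16, 0, -8, 13, 0, 8]
After 'sub': [0, 16, 0, -8, 13, -8]
After 'dup': [0, 16, 0, -8, 13, -8, -8]
After 'rot': [0, 16, 0, -8, -8, -8, 13]

Answer: [0, 16, 0, -8, -8, -8, 13]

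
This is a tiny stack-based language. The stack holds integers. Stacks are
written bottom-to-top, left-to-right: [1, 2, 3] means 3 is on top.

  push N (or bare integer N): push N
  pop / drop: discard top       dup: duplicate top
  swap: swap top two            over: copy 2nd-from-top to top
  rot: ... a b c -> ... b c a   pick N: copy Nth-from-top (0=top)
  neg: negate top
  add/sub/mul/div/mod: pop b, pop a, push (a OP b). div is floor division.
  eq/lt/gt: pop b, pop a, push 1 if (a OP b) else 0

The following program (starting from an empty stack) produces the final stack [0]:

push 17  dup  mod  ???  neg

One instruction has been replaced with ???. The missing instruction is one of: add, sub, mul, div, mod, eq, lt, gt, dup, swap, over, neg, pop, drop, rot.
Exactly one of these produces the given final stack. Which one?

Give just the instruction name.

Answer: neg

Derivation:
Stack before ???: [0]
Stack after ???:  [0]
The instruction that transforms [0] -> [0] is: neg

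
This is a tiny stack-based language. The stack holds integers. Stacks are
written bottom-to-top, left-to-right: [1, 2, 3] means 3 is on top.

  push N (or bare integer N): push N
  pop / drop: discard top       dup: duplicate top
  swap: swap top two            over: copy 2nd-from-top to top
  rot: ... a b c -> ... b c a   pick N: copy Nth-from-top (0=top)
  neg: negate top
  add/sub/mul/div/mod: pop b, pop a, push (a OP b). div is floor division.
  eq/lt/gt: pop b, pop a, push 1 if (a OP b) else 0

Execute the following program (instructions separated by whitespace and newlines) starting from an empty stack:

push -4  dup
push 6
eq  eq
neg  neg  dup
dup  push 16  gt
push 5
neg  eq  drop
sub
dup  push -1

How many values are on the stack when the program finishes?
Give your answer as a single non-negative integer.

Answer: 3

Derivation:
After 'push -4': stack = [-4] (depth 1)
After 'dup': stack = [-4, -4] (depth 2)
After 'push 6': stack = [-4, -4, 6] (depth 3)
After 'eq': stack = [-4, 0] (depth 2)
After 'eq': stack = [0] (depth 1)
After 'neg': stack = [0] (depth 1)
After 'neg': stack = [0] (depth 1)
After 'dup': stack = [0, 0] (depth 2)
After 'dup': stack = [0, 0, 0] (depth 3)
After 'push 16': stack = [0, 0, 0, 16] (depth 4)
After 'gt': stack = [0, 0, 0] (depth 3)
After 'push 5': stack = [0, 0, 0, 5] (depth 4)
After 'neg': stack = [0, 0, 0, -5] (depth 4)
After 'eq': stack = [0, 0, 0] (depth 3)
After 'drop': stack = [0, 0] (depth 2)
After 'sub': stack = [0] (depth 1)
After 'dup': stack = [0, 0] (depth 2)
After 'push -1': stack = [0, 0, -1] (depth 3)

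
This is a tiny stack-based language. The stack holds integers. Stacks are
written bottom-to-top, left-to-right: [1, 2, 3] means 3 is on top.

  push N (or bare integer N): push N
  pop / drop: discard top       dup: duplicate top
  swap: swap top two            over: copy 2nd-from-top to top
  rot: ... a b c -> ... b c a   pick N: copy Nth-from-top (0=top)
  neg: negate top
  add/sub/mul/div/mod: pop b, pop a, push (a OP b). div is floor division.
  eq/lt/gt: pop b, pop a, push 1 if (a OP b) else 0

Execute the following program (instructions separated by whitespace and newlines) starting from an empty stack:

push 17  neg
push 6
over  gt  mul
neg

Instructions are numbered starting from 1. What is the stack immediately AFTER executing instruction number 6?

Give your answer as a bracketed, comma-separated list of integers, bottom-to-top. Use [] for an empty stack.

Answer: [-17]

Derivation:
Step 1 ('push 17'): [17]
Step 2 ('neg'): [-17]
Step 3 ('push 6'): [-17, 6]
Step 4 ('over'): [-17, 6, -17]
Step 5 ('gt'): [-17, 1]
Step 6 ('mul'): [-17]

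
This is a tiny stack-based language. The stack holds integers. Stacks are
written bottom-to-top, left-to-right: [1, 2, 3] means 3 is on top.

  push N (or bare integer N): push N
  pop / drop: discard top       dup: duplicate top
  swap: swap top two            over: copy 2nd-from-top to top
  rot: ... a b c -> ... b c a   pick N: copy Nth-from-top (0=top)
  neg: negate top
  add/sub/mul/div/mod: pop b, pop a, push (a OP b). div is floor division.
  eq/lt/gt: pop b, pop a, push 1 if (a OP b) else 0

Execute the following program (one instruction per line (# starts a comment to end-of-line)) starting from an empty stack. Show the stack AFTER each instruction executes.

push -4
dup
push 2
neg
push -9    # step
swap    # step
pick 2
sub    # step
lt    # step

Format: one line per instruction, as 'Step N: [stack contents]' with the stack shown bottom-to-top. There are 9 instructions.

Step 1: [-4]
Step 2: [-4, -4]
Step 3: [-4, -4, 2]
Step 4: [-4, -4, -2]
Step 5: [-4, -4, -2, -9]
Step 6: [-4, -4, -9, -2]
Step 7: [-4, -4, -9, -2, -4]
Step 8: [-4, -4, -9, 2]
Step 9: [-4, -4, 1]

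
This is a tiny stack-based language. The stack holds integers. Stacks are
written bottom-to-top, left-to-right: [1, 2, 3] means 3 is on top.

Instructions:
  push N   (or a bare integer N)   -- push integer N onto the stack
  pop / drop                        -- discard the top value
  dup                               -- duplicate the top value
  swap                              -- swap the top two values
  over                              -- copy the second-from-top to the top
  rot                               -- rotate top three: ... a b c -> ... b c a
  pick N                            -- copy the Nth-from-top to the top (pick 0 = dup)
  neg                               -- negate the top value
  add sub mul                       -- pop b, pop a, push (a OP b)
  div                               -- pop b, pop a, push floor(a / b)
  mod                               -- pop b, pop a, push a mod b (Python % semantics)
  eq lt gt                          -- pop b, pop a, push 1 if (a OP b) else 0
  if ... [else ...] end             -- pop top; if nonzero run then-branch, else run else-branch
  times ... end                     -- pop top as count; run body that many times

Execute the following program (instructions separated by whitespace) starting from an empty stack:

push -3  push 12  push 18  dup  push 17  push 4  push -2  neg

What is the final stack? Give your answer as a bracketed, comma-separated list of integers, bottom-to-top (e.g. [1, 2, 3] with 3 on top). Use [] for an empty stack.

Answer: [-3, 12, 18, 18, 17, 4, 2]

Derivation:
After 'push -3': [-3]
After 'push 12': [-3, 12]
After 'push 18': [-3, 12, 18]
After 'dup': [-3, 12, 18, 18]
After 'push 17': [-3, 12, 18, 18, 17]
After 'push 4': [-3, 12, 18, 18, 17, 4]
After 'push -2': [-3, 12, 18, 18, 17, 4, -2]
After 'neg': [-3, 12, 18, 18, 17, 4, 2]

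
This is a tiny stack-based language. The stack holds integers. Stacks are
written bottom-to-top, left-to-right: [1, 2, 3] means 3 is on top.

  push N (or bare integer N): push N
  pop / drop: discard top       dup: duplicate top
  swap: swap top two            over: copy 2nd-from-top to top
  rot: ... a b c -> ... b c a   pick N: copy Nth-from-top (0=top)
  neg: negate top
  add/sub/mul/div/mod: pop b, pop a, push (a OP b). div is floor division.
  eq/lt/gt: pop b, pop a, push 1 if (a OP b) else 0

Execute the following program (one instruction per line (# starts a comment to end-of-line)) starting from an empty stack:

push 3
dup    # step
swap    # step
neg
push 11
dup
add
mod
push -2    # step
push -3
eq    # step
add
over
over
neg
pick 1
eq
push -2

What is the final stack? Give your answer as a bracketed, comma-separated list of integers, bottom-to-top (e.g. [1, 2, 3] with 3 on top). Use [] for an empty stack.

After 'push 3': [3]
After 'dup': [3, 3]
After 'swap': [3, 3]
After 'neg': [3, -3]
After 'push 11': [3, -3, 11]
After 'dup': [3, -3, 11, 11]
After 'add': [3, -3, 22]
After 'mod': [3, 19]
After 'push -2': [3, 19, -2]
After 'push -3': [3, 19, -2, -3]
After 'eq': [3, 19, 0]
After 'add': [3, 19]
After 'over': [3, 19, 3]
After 'over': [3, 19, 3, 19]
After 'neg': [3, 19, 3, -19]
After 'pick 1': [3, 19, 3, -19, 3]
After 'eq': [3, 19, 3, 0]
After 'push -2': [3, 19, 3, 0, -2]

Answer: [3, 19, 3, 0, -2]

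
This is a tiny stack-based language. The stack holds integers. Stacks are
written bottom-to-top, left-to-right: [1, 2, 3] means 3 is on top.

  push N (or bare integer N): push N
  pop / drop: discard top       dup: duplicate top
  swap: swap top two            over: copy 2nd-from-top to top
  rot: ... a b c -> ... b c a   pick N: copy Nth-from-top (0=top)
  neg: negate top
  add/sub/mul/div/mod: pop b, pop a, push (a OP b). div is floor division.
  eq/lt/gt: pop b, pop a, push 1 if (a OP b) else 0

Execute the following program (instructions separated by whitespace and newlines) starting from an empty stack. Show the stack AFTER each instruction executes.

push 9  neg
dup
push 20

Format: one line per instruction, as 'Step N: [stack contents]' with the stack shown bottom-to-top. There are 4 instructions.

Step 1: [9]
Step 2: [-9]
Step 3: [-9, -9]
Step 4: [-9, -9, 20]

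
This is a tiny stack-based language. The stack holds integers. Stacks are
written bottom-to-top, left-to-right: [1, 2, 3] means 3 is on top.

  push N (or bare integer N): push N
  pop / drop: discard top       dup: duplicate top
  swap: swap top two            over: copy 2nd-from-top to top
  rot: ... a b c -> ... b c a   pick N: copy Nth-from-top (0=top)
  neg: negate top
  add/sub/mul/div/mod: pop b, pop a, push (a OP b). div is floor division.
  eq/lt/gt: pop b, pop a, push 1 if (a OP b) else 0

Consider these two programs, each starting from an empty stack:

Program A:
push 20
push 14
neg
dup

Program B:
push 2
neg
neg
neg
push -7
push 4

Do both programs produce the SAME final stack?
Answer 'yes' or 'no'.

Answer: no

Derivation:
Program A trace:
  After 'push 20': [20]
  After 'push 14': [20, 14]
  After 'neg': [20, -14]
  After 'dup': [20, -14, -14]
Program A final stack: [20, -14, -14]

Program B trace:
  After 'push 2': [2]
  After 'neg': [-2]
  After 'neg': [2]
  After 'neg': [-2]
  After 'push -7': [-2, -7]
  After 'push 4': [-2, -7, 4]
Program B final stack: [-2, -7, 4]
Same: no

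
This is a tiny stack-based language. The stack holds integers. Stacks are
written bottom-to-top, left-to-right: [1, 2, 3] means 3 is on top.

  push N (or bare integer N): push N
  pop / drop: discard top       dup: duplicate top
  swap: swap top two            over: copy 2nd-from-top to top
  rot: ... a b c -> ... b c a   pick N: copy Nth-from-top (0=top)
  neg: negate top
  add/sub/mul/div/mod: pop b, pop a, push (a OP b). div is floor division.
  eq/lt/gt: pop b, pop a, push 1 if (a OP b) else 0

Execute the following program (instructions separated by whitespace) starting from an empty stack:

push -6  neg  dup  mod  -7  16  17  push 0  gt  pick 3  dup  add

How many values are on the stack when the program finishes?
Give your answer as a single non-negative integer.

Answer: 5

Derivation:
After 'push -6': stack = [-6] (depth 1)
After 'neg': stack = [6] (depth 1)
After 'dup': stack = [6, 6] (depth 2)
After 'mod': stack = [0] (depth 1)
After 'push -7': stack = [0, -7] (depth 2)
After 'push 16': stack = [0, -7, 16] (depth 3)
After 'push 17': stack = [0, -7, 16, 17] (depth 4)
After 'push 0': stack = [0, -7, 16, 17, 0] (depth 5)
After 'gt': stack = [0, -7, 16, 1] (depth 4)
After 'pick 3': stack = [0, -7, 16, 1, 0] (depth 5)
After 'dup': stack = [0, -7, 16, 1, 0, 0] (depth 6)
After 'add': stack = [0, -7, 16, 1, 0] (depth 5)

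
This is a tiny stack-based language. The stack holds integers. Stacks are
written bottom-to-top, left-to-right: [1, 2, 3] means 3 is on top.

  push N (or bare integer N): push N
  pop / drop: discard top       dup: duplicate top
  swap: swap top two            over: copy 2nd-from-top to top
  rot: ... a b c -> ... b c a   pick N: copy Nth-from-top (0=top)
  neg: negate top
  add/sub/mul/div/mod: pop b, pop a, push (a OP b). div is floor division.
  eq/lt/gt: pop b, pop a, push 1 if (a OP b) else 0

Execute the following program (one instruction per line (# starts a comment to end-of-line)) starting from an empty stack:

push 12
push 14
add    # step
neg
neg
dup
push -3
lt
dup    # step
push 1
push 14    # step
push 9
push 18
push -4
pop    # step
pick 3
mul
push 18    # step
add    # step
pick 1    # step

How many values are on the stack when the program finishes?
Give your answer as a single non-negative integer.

After 'push 12': stack = [12] (depth 1)
After 'push 14': stack = [12, 14] (depth 2)
After 'add': stack = [26] (depth 1)
After 'neg': stack = [-26] (depth 1)
After 'neg': stack = [26] (depth 1)
After 'dup': stack = [26, 26] (depth 2)
After 'push -3': stack = [26, 26, -3] (depth 3)
After 'lt': stack = [26, 0] (depth 2)
After 'dup': stack = [26, 0, 0] (depth 3)
After 'push 1': stack = [26, 0, 0, 1] (depth 4)
After 'push 14': stack = [26, 0, 0, 1, 14] (depth 5)
After 'push 9': stack = [26, 0, 0, 1, 14, 9] (depth 6)
After 'push 18': stack = [26, 0, 0, 1, 14, 9, 18] (depth 7)
After 'push -4': stack = [26, 0, 0, 1, 14, 9, 18, -4] (depth 8)
After 'pop': stack = [26, 0, 0, 1, 14, 9, 18] (depth 7)
After 'pick 3': stack = [26, 0, 0, 1, 14, 9, 18, 1] (depth 8)
After 'mul': stack = [26, 0, 0, 1, 14, 9, 18] (depth 7)
After 'push 18': stack = [26, 0, 0, 1, 14, 9, 18, 18] (depth 8)
After 'add': stack = [26, 0, 0, 1, 14, 9, 36] (depth 7)
After 'pick 1': stack = [26, 0, 0, 1, 14, 9, 36, 9] (depth 8)

Answer: 8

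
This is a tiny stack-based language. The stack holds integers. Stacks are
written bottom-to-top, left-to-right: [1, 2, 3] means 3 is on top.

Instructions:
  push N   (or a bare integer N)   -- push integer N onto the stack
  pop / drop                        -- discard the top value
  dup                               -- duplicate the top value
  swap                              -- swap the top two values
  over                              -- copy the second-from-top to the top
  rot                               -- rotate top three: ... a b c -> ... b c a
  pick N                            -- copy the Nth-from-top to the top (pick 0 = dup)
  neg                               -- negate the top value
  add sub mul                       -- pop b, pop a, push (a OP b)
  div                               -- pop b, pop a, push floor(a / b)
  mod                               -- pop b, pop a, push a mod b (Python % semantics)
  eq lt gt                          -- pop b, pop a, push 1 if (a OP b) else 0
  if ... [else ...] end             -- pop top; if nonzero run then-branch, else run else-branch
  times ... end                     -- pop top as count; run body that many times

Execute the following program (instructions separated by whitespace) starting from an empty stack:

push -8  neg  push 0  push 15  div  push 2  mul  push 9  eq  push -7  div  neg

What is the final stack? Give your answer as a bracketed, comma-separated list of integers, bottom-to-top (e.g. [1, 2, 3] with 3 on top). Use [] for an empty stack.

After 'push -8': [-8]
After 'neg': [8]
After 'push 0': [8, 0]
After 'push 15': [8, 0, 15]
After 'div': [8, 0]
After 'push 2': [8, 0, 2]
After 'mul': [8, 0]
After 'push 9': [8, 0, 9]
After 'eq': [8, 0]
After 'push -7': [8, 0, -7]
After 'div': [8, 0]
After 'neg': [8, 0]

Answer: [8, 0]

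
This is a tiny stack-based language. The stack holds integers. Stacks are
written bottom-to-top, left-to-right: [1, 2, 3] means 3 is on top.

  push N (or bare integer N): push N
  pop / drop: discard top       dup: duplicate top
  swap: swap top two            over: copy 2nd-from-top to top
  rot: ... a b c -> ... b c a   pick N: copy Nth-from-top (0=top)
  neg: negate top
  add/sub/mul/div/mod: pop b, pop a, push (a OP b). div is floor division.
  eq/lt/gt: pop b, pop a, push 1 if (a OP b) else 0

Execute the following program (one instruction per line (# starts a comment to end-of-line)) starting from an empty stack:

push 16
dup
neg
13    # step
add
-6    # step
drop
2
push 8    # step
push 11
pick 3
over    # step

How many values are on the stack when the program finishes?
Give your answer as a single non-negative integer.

After 'push 16': stack = [16] (depth 1)
After 'dup': stack = [16, 16] (depth 2)
After 'neg': stack = [16, -16] (depth 2)
After 'push 13': stack = [16, -16, 13] (depth 3)
After 'add': stack = [16, -3] (depth 2)
After 'push -6': stack = [16, -3, -6] (depth 3)
After 'drop': stack = [16, -3] (depth 2)
After 'push 2': stack = [16, -3, 2] (depth 3)
After 'push 8': stack = [16, -3, 2, 8] (depth 4)
After 'push 11': stack = [16, -3, 2, 8, 11] (depth 5)
After 'pick 3': stack = [16, -3, 2, 8, 11, -3] (depth 6)
After 'over': stack = [16, -3, 2, 8, 11, -3, 11] (depth 7)

Answer: 7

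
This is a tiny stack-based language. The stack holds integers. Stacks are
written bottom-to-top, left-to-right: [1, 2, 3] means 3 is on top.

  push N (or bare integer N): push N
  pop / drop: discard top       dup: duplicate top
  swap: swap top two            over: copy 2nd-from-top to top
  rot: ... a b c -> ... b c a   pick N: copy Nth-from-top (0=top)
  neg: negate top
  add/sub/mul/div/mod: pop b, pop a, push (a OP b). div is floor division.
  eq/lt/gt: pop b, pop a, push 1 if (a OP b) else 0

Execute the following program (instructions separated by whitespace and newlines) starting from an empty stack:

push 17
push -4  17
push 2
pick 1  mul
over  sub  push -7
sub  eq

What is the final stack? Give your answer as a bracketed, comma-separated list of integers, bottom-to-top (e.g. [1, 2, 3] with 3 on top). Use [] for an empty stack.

After 'push 17': [17]
After 'push -4': [17, -4]
After 'push 17': [17, -4, 17]
After 'push 2': [17, -4, 17, 2]
After 'pick 1': [17, -4, 17, 2, 17]
After 'mul': [17, -4, 17, 34]
After 'over': [17, -4, 17, 34, 17]
After 'sub': [17, -4, 17, 17]
After 'push -7': [17, -4, 17, 17, -7]
After 'sub': [17, -4, 17, 24]
After 'eq': [17, -4, 0]

Answer: [17, -4, 0]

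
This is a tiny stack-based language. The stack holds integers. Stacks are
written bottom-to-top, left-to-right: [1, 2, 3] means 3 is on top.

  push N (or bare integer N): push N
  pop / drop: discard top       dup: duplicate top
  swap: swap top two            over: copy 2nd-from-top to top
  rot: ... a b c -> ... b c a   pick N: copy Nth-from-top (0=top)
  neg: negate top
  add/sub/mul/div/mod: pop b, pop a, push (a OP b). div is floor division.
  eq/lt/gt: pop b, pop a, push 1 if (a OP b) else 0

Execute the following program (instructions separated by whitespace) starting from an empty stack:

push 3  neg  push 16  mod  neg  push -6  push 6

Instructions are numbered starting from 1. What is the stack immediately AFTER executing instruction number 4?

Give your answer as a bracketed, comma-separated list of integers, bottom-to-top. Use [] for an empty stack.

Answer: [13]

Derivation:
Step 1 ('push 3'): [3]
Step 2 ('neg'): [-3]
Step 3 ('push 16'): [-3, 16]
Step 4 ('mod'): [13]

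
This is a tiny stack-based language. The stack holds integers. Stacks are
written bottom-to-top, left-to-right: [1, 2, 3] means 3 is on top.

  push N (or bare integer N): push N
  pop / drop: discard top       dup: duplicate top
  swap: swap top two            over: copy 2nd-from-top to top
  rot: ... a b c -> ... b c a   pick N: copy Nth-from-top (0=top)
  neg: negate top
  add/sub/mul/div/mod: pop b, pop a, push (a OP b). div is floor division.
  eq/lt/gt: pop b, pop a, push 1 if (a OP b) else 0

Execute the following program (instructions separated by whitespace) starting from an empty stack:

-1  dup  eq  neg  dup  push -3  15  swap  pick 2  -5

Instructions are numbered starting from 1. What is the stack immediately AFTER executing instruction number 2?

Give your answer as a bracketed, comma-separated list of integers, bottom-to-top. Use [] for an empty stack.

Answer: [-1, -1]

Derivation:
Step 1 ('-1'): [-1]
Step 2 ('dup'): [-1, -1]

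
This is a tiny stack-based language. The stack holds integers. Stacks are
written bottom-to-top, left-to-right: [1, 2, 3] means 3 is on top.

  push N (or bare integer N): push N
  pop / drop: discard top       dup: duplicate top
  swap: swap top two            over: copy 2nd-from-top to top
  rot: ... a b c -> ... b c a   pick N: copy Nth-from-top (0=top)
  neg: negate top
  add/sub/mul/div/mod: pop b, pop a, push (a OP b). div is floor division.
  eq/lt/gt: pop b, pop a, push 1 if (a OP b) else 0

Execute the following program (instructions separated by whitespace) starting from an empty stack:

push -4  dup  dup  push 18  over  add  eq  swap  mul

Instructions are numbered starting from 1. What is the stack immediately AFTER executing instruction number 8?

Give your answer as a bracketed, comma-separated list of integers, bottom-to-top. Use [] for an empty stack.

Step 1 ('push -4'): [-4]
Step 2 ('dup'): [-4, -4]
Step 3 ('dup'): [-4, -4, -4]
Step 4 ('push 18'): [-4, -4, -4, 18]
Step 5 ('over'): [-4, -4, -4, 18, -4]
Step 6 ('add'): [-4, -4, -4, 14]
Step 7 ('eq'): [-4, -4, 0]
Step 8 ('swap'): [-4, 0, -4]

Answer: [-4, 0, -4]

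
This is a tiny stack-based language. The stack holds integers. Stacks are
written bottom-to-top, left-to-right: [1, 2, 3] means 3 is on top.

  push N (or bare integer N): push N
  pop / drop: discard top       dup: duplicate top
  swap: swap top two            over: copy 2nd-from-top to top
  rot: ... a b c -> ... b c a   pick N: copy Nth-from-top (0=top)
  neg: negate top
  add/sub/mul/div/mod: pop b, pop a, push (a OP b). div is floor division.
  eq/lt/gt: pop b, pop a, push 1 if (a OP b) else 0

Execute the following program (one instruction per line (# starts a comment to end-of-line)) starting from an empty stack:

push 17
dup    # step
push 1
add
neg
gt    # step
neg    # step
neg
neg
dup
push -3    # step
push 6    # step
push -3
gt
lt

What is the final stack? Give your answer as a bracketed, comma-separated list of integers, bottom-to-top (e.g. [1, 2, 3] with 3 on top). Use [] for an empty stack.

After 'push 17': [17]
After 'dup': [17, 17]
After 'push 1': [17, 17, 1]
After 'add': [17, 18]
After 'neg': [17, -18]
After 'gt': [1]
After 'neg': [-1]
After 'neg': [1]
After 'neg': [-1]
After 'dup': [-1, -1]
After 'push -3': [-1, -1, -3]
After 'push 6': [-1, -1, -3, 6]
After 'push -3': [-1, -1, -3, 6, -3]
After 'gt': [-1, -1, -3, 1]
After 'lt': [-1, -1, 1]

Answer: [-1, -1, 1]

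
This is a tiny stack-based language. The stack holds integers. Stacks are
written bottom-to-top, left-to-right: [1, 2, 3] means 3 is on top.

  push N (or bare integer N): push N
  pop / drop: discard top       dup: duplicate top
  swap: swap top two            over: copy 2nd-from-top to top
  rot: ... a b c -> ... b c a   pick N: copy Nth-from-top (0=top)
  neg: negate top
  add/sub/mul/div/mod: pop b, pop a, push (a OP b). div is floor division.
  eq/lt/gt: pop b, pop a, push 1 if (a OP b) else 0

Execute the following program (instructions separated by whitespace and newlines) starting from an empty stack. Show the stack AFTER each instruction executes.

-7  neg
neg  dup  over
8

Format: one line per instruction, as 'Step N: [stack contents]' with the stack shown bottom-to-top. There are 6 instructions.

Step 1: [-7]
Step 2: [7]
Step 3: [-7]
Step 4: [-7, -7]
Step 5: [-7, -7, -7]
Step 6: [-7, -7, -7, 8]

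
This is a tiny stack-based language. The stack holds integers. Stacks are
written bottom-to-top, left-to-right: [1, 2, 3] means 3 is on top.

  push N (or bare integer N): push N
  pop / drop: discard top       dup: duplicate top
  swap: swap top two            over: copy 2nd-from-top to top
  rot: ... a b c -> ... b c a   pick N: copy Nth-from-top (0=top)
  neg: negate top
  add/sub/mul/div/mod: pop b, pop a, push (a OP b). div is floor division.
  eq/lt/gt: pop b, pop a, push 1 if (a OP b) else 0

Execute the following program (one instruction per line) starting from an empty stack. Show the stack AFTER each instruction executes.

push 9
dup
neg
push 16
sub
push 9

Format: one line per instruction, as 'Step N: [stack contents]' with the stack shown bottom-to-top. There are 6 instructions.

Step 1: [9]
Step 2: [9, 9]
Step 3: [9, -9]
Step 4: [9, -9, 16]
Step 5: [9, -25]
Step 6: [9, -25, 9]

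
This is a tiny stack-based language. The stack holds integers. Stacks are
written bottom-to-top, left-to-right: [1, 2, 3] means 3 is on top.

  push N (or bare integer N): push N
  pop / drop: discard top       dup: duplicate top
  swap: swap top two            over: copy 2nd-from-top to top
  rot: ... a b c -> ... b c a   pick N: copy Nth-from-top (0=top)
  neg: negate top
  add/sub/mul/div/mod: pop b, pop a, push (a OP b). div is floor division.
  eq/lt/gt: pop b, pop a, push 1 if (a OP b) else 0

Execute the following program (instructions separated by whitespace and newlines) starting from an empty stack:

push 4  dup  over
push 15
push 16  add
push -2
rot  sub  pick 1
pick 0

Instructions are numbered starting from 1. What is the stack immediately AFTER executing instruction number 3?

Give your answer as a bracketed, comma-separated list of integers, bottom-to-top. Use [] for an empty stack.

Step 1 ('push 4'): [4]
Step 2 ('dup'): [4, 4]
Step 3 ('over'): [4, 4, 4]

Answer: [4, 4, 4]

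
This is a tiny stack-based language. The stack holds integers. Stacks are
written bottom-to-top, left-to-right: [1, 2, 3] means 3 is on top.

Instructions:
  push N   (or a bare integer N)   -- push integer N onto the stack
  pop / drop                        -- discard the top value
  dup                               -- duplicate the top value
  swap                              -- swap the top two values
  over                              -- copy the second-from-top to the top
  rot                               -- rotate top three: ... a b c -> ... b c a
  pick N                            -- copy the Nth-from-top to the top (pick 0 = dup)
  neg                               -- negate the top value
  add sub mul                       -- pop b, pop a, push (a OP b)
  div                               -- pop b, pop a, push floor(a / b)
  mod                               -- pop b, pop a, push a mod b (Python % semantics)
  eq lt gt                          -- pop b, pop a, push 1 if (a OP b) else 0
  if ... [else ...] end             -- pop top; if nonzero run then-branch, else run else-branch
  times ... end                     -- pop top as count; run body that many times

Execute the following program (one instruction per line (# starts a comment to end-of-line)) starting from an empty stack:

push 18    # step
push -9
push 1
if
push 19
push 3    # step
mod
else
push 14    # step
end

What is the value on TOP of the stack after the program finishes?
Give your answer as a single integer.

After 'push 18': [18]
After 'push -9': [18, -9]
After 'push 1': [18, -9, 1]
After 'if': [18, -9]
After 'push 19': [18, -9, 19]
After 'push 3': [18, -9, 19, 3]
After 'mod': [18, -9, 1]

Answer: 1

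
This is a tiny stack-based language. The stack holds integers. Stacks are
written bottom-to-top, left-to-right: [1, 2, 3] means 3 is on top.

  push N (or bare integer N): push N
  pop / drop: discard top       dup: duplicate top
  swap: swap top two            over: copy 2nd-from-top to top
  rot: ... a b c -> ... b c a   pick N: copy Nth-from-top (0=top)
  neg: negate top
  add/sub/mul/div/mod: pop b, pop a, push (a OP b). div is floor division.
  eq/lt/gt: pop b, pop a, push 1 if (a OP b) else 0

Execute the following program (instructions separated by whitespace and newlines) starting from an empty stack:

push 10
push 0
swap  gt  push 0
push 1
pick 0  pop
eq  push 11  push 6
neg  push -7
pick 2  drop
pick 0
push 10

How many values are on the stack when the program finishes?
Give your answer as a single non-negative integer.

Answer: 7

Derivation:
After 'push 10': stack = [10] (depth 1)
After 'push 0': stack = [10, 0] (depth 2)
After 'swap': stack = [0, 10] (depth 2)
After 'gt': stack = [0] (depth 1)
After 'push 0': stack = [0, 0] (depth 2)
After 'push 1': stack = [0, 0, 1] (depth 3)
After 'pick 0': stack = [0, 0, 1, 1] (depth 4)
After 'pop': stack = [0, 0, 1] (depth 3)
After 'eq': stack = [0, 0] (depth 2)
After 'push 11': stack = [0, 0, 11] (depth 3)
After 'push 6': stack = [0, 0, 11, 6] (depth 4)
After 'neg': stack = [0, 0, 11, -6] (depth 4)
After 'push -7': stack = [0, 0, 11, -6, -7] (depth 5)
After 'pick 2': stack = [0, 0, 11, -6, -7, 11] (depth 6)
After 'drop': stack = [0, 0, 11, -6, -7] (depth 5)
After 'pick 0': stack = [0, 0, 11, -6, -7, -7] (depth 6)
After 'push 10': stack = [0, 0, 11, -6, -7, -7, 10] (depth 7)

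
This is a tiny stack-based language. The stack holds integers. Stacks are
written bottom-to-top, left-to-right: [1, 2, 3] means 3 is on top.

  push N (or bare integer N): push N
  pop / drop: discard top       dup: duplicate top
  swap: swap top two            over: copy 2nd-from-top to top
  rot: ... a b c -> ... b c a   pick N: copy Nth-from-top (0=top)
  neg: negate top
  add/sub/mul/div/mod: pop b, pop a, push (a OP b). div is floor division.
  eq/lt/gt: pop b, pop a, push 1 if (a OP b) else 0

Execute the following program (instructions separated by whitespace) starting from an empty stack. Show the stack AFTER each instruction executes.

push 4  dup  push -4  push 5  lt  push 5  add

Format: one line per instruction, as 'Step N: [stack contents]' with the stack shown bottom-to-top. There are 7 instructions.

Step 1: [4]
Step 2: [4, 4]
Step 3: [4, 4, -4]
Step 4: [4, 4, -4, 5]
Step 5: [4, 4, 1]
Step 6: [4, 4, 1, 5]
Step 7: [4, 4, 6]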